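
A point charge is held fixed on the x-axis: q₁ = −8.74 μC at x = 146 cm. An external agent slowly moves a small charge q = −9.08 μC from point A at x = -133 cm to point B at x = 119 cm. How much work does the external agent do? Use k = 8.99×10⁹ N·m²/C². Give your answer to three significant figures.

For quasistatic motion the external work equals the change in potential energy: W_ext = qΔV = q(V_B − V_A).
At A: distance to the source charge is 2.79 m; V_A = kq₁/r = -2.82×10⁴ V.
At B: distance to the source charge is 0.270 m; V_B = kq₁/r = -2.91×10⁵ V.
ΔV = V_B − V_A = -2.63×10⁵ V.
W_ext = qΔV = (-9.08×10⁻⁶ C)(-2.63×10⁵ V) = 2.39 J.

2.39 J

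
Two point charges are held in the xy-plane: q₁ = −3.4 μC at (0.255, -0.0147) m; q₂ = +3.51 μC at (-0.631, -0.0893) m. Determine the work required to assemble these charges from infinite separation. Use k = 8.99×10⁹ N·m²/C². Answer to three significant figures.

-0.121 J

The work to assemble the configuration equals its total potential energy, U = Σ kqᵢqⱼ/rᵢⱼ over all pairs.
Pair separations: r₁₂ = 0.889 m.
U = (-0.121) = -0.121 J.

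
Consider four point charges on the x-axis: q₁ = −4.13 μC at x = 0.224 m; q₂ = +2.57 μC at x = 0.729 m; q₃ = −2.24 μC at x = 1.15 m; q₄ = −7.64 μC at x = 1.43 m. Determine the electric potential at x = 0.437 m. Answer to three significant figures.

-1.93×10⁵ V

The total potential is the scalar sum of each charge's contribution, V = Σ kqᵢ/rᵢ.
Distances from the field point to each charge: r₁ = 0.213 m, r₂ = 0.292 m, r₃ = 0.713 m, r₄ = 0.993 m.
V = k[(-4.13×10⁻⁶)/(0.213) + (2.57×10⁻⁶)/(0.292) + (-2.24×10⁻⁶)/(0.713) + (-7.64×10⁻⁶)/(0.993)] = -1.93×10⁵ V.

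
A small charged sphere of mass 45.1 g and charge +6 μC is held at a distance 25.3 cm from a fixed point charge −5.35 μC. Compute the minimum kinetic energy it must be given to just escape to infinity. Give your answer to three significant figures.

To just escape, total mechanical energy must reach zero at infinity: ½mv²_min + U = 0, so ½mv²_min = −U = |kQq|/r.
|U| = |kQq|/r = (8.99×10⁹ N·m²/C²)(5.35×10⁻⁶)(6.00×10⁻⁶)/(0.253) = 1.14 J.

1.14 J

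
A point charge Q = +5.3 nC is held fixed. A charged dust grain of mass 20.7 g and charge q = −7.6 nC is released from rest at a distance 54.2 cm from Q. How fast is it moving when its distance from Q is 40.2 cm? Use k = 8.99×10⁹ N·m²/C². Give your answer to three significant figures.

Only the electrostatic force acts, so mechanical energy is conserved: ½mv² = U₁ − U₂ = kQq(1/r₁ − 1/r₂).
U₁ − U₂ = (8.99×10⁹ N·m²/C²)(5.30×10⁻⁹ C)(-7.60×10⁻⁹ C)(1/0.542 − 1/0.402) = 2.33×10⁻⁷ J.
v = √(2·2.33×10⁻⁷/0.0207) = 4.74×10⁻³ m/s.

4.74×10⁻³ m/s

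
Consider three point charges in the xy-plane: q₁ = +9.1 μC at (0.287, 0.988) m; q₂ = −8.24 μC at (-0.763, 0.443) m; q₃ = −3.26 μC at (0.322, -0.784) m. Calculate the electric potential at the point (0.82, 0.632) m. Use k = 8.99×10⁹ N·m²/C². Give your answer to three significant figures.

The total potential is the scalar sum of each charge's contribution, V = Σ kqᵢ/rᵢ.
Distances from the field point to each charge: r₁ = 0.641 m, r₂ = 1.59 m, r₃ = 1.50 m.
V = k[(9.10×10⁻⁶)/(0.641) + (-8.24×10⁻⁶)/(1.59) + (-3.26×10⁻⁶)/(1.50)] = 6.16×10⁴ V.

6.16×10⁴ V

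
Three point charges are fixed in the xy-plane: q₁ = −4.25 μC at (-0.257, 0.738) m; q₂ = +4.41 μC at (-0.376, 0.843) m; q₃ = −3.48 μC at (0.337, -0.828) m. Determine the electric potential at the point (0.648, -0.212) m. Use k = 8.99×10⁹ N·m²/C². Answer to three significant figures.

Electric potential is a scalar, so the contributions from each charge add algebraically: V = Σ kqᵢ/rᵢ.
Distances from the field point to each charge: r₁ = 1.31 m, r₂ = 1.47 m, r₃ = 0.690 m.
V = k[(-4.25×10⁻⁶)/(1.31) + (4.41×10⁻⁶)/(1.47) + (-3.48×10⁻⁶)/(0.690)] = -4.75×10⁴ V.

-4.75×10⁴ V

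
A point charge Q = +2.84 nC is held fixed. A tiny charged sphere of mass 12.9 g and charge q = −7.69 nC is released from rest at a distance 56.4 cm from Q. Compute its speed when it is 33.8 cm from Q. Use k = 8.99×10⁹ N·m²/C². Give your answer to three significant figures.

Only the electrostatic force acts, so mechanical energy is conserved: ½mv² = U₁ − U₂ = kQq(1/r₁ − 1/r₂).
U₁ − U₂ = (8.99×10⁹ N·m²/C²)(2.84×10⁻⁹ C)(-7.69×10⁻⁹ C)(1/0.564 − 1/0.338) = 2.33×10⁻⁷ J.
v = √(2·2.33×10⁻⁷/0.0129) = 6.01×10⁻³ m/s.

6.01×10⁻³ m/s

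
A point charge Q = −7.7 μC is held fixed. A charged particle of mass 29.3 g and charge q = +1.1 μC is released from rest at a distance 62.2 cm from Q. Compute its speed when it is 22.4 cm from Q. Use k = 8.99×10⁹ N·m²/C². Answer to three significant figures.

Only the electrostatic force acts, so mechanical energy is conserved: ½mv² = U₁ − U₂ = kQq(1/r₁ − 1/r₂).
U₁ − U₂ = (8.99×10⁹ N·m²/C²)(-7.70×10⁻⁶ C)(1.10×10⁻⁶ C)(1/0.622 − 1/0.224) = 0.218 J.
v = √(2·0.218/0.0293) = 3.85 m/s.

3.85 m/s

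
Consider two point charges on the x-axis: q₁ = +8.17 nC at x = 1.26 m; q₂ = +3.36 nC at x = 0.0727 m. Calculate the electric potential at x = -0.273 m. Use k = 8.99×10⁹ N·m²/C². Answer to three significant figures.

Electric potential is a scalar, so the contributions from each charge add algebraically: V = Σ kqᵢ/rᵢ.
Distances from the field point to each charge: r₁ = 1.53 m, r₂ = 0.346 m.
V = k[(8.17×10⁻⁹)/(1.53) + (3.36×10⁻⁹)/(0.346)] = 135 V.

135 V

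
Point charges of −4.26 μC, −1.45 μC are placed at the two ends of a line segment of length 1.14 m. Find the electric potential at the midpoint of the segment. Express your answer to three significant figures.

The total potential is the scalar sum of each charge's contribution, V = Σ kqᵢ/rᵢ.
Each charge is 0.570 m from the midpoint.
V = k[(-4.26×10⁻⁶)/(0.570) + (-1.45×10⁻⁶)/(0.570)] = -9.01×10⁴ V.

-9.01×10⁴ V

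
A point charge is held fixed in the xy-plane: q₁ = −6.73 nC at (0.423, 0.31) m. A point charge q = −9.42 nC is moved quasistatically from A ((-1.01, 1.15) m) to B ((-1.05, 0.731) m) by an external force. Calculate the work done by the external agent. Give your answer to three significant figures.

2.89×10⁻⁸ J

For quasistatic motion the external work equals the change in potential energy: W_ext = qΔV = q(V_B − V_A).
At A: distance to the source charge is 1.66 m; V_A = kq₁/r = -36.4 V.
At B: distance to the source charge is 1.53 m; V_B = kq₁/r = -39.5 V.
ΔV = V_B − V_A = -3.07 V.
W_ext = qΔV = (-9.42×10⁻⁹ C)(-3.07 V) = 2.89×10⁻⁸ J.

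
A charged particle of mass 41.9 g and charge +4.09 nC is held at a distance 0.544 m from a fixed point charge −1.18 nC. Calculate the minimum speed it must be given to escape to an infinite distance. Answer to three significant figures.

1.95×10⁻³ m/s

To just escape, total mechanical energy must reach zero at infinity: ½mv²_min + U = 0, so ½mv²_min = −U = |kQq|/r.
|U| = |kQq|/r = (8.99×10⁹ N·m²/C²)(1.18×10⁻⁹)(4.09×10⁻⁹)/(0.544) = 7.98×10⁻⁸ J.
v_min = √(2|U|/m) = √(2·7.98×10⁻⁸/0.0419) = 1.95×10⁻³ m/s.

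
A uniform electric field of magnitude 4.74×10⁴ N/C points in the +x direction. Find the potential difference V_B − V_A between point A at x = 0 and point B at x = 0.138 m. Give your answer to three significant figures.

-6540 V

In a uniform field, potential decreases in the direction of E: V_B − V_A = −E·Δx.
V_B − V_A = −(4.74×10⁴ V/m)(0.138 m) = -6540 V.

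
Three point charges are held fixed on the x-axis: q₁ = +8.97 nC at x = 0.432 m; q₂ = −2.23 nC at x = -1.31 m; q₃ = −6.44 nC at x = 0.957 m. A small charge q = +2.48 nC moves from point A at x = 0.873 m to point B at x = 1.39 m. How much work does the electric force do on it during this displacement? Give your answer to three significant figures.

The work done by the electric force is W_field = −ΔU = −q(V_B − V_A) = q(V_A − V_B).
At A: distances to the source charges are 0.441 m, 2.18 m, 0.0840 m; V_A = Σ kqᵢ/rᵢ = -516 V.
At B: distances to the source charges are 0.958 m, 2.70 m, 0.433 m; V_B = Σ kqᵢ/rᵢ = -57.0 V.
ΔV = V_B − V_A = 459 V.
W_field = −qΔV = −(2.48×10⁻⁹ C)(459 V) = -1.14×10⁻⁶ J.

-1.14×10⁻⁶ J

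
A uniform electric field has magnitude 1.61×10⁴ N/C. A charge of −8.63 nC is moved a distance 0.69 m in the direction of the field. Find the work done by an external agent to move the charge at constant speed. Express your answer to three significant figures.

The potential change for a displacement 0.69 m in the direction of the field is ΔV = −Ed = -1.11×10⁴ V.
W_ext = qΔV = 9.59×10⁻⁵ J.

9.59×10⁻⁵ J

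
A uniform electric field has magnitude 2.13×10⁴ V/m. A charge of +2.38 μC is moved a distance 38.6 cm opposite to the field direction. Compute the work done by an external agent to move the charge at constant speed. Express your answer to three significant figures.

0.0196 J

The potential change for a displacement 38.6 cm opposite to the field direction is ΔV = +Ed = 8220 V.
W_ext = qΔV = 0.0196 J.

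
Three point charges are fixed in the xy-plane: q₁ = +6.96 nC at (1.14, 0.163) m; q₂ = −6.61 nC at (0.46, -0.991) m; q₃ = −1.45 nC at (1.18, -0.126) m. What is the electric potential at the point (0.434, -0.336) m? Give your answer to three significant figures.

-35.1 V

The total potential is the scalar sum of each charge's contribution, V = Σ kqᵢ/rᵢ.
Distances from the field point to each charge: r₁ = 0.865 m, r₂ = 0.656 m, r₃ = 0.775 m.
V = k[(6.96×10⁻⁹)/(0.865) + (-6.61×10⁻⁹)/(0.656) + (-1.45×10⁻⁹)/(0.775)] = -35.1 V.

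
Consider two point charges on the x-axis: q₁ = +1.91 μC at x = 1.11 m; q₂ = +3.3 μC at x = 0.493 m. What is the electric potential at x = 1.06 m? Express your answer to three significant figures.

3.96×10⁵ V

Electric potential is a scalar, so the contributions from each charge add algebraically: V = Σ kqᵢ/rᵢ.
Distances from the field point to each charge: r₁ = 0.0500 m, r₂ = 0.567 m.
V = k[(1.91×10⁻⁶)/(0.0500) + (3.30×10⁻⁶)/(0.567)] = 3.96×10⁵ V.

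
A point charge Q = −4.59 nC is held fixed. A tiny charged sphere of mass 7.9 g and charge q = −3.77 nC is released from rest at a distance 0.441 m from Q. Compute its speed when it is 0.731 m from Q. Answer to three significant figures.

5.95×10⁻³ m/s

Only the electrostatic force acts, so mechanical energy is conserved: ½mv² = U₁ − U₂ = kQq(1/r₁ − 1/r₂).
U₁ − U₂ = (8.99×10⁹ N·m²/C²)(-4.59×10⁻⁹ C)(-3.77×10⁻⁹ C)(1/0.441 − 1/0.731) = 1.40×10⁻⁷ J.
v = √(2·1.40×10⁻⁷/7.90×10⁻³) = 5.95×10⁻³ m/s.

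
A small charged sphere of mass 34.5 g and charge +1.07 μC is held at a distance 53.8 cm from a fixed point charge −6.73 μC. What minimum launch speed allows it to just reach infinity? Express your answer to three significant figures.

To just escape, total mechanical energy must reach zero at infinity: ½mv²_min + U = 0, so ½mv²_min = −U = |kQq|/r.
|U| = |kQq|/r = (8.99×10⁹ N·m²/C²)(6.73×10⁻⁶)(1.07×10⁻⁶)/(0.538) = 0.120 J.
v_min = √(2|U|/m) = √(2·0.120/0.0345) = 2.64 m/s.

2.64 m/s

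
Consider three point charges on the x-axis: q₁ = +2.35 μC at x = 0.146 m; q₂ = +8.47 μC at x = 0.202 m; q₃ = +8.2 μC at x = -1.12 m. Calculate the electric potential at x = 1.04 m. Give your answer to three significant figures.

1.49×10⁵ V

The total potential is the scalar sum of each charge's contribution, V = Σ kqᵢ/rᵢ.
Distances from the field point to each charge: r₁ = 0.894 m, r₂ = 0.838 m, r₃ = 2.16 m.
V = k[(2.35×10⁻⁶)/(0.894) + (8.47×10⁻⁶)/(0.838) + (8.20×10⁻⁶)/(2.16)] = 1.49×10⁵ V.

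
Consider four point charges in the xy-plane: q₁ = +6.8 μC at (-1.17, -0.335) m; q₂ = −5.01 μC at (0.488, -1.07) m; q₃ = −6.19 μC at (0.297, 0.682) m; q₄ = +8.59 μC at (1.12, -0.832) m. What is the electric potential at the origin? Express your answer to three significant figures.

-7530 V

The total potential is the scalar sum of each charge's contribution, V = Σ kqᵢ/rᵢ.
Distances from the field point to each charge: r₁ = 1.22 m, r₂ = 1.18 m, r₃ = 0.744 m, r₄ = 1.40 m.
V = k[(6.80×10⁻⁶)/(1.22) + (-5.01×10⁻⁶)/(1.18) + (-6.19×10⁻⁶)/(0.744) + (8.59×10⁻⁶)/(1.40)] = -7530 V.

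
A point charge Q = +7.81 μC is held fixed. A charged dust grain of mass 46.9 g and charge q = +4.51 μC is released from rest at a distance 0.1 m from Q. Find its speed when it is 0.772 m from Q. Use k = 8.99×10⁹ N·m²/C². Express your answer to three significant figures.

10.8 m/s

Only the electrostatic force acts, so mechanical energy is conserved: ½mv² = U₁ − U₂ = kQq(1/r₁ − 1/r₂).
U₁ − U₂ = (8.99×10⁹ N·m²/C²)(7.81×10⁻⁶ C)(4.51×10⁻⁶ C)(1/0.100 − 1/0.772) = 2.76 J.
v = √(2·2.76/0.0469) = 10.8 m/s.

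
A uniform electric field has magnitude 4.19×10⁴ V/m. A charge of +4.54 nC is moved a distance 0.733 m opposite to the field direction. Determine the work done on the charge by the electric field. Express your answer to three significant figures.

The potential change for a displacement 0.733 m opposite to the field direction is ΔV = +Ed = 3.07×10⁴ V.
W_field = −qΔV = -1.39×10⁻⁴ J.

-1.39×10⁻⁴ J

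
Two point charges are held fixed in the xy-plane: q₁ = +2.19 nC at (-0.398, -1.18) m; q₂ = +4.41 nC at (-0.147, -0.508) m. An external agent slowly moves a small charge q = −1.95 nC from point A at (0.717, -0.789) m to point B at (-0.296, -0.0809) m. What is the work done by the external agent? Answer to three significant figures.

-8.81×10⁻⁸ J

For quasistatic motion the external work equals the change in potential energy: W_ext = qΔV = q(V_B − V_A).
At A: distances to the source charges are 1.18 m, 0.909 m; V_A = Σ kqᵢ/rᵢ = 60.3 V.
At B: distances to the source charges are 1.10 m, 0.452 m; V_B = Σ kqᵢ/rᵢ = 105 V.
ΔV = V_B − V_A = 45.2 V.
W_ext = qΔV = (-1.95×10⁻⁹ C)(45.2 V) = -8.81×10⁻⁸ J.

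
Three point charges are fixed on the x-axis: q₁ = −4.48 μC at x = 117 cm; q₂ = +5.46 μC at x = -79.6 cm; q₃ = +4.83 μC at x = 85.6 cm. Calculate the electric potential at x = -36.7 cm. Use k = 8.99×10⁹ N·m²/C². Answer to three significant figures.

The total potential is the scalar sum of each charge's contribution, V = Σ kqᵢ/rᵢ.
Distances from the field point to each charge: r₁ = 1.54 m, r₂ = 0.429 m, r₃ = 1.22 m.
V = k[(-4.48×10⁻⁶)/(1.54) + (5.46×10⁻⁶)/(0.429) + (4.83×10⁻⁶)/(1.22)] = 1.24×10⁵ V.

1.24×10⁵ V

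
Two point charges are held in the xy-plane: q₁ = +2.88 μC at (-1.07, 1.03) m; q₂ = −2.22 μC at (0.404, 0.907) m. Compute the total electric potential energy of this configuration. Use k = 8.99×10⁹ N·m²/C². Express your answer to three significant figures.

The assembly work is the sum of pairwise potential energies, U = Σ_{i<j} kqᵢqⱼ/rᵢⱼ.
Pair separations: r₁₂ = 1.48 m.
U = (-0.0389) = -0.0389 J.

-0.0389 J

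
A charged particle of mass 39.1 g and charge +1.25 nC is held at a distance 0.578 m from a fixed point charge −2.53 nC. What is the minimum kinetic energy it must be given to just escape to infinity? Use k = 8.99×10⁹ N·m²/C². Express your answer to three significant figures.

To just escape, total mechanical energy must reach zero at infinity: ½mv²_min + U = 0, so ½mv²_min = −U = |kQq|/r.
|U| = |kQq|/r = (8.99×10⁹ N·m²/C²)(2.53×10⁻⁹)(1.25×10⁻⁹)/(0.578) = 4.92×10⁻⁸ J.

4.92×10⁻⁸ J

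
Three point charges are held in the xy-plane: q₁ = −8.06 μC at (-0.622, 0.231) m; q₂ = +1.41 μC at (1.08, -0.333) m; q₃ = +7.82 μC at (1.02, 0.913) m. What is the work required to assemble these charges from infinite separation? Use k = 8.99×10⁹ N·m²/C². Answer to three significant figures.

-0.296 J

The assembly work is the sum of pairwise potential energies, U = Σ_{i<j} kqᵢqⱼ/rᵢⱼ.
Pair separations: r₁₂ = 1.79 m, r₁₃ = 1.78 m, r₂₃ = 1.25 m.
U = (-0.0570) + (-0.319) + (0.0795) = -0.296 J.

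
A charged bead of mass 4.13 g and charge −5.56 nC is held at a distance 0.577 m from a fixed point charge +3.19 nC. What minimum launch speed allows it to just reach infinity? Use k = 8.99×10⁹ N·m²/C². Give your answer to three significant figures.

0.0116 m/s

To just escape, total mechanical energy must reach zero at infinity: ½mv²_min + U = 0, so ½mv²_min = −U = |kQq|/r.
|U| = |kQq|/r = (8.99×10⁹ N·m²/C²)(3.19×10⁻⁹)(5.56×10⁻⁹)/(0.577) = 2.76×10⁻⁷ J.
v_min = √(2|U|/m) = √(2·2.76×10⁻⁷/4.13×10⁻³) = 0.0116 m/s.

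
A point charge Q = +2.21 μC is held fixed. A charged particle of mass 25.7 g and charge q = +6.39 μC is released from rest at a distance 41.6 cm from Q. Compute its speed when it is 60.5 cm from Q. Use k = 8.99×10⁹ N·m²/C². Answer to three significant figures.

2.72 m/s

Only the electrostatic force acts, so mechanical energy is conserved: ½mv² = U₁ − U₂ = kQq(1/r₁ − 1/r₂).
U₁ − U₂ = (8.99×10⁹ N·m²/C²)(2.21×10⁻⁶ C)(6.39×10⁻⁶ C)(1/0.416 − 1/0.605) = 0.0953 J.
v = √(2·0.0953/0.0257) = 2.72 m/s.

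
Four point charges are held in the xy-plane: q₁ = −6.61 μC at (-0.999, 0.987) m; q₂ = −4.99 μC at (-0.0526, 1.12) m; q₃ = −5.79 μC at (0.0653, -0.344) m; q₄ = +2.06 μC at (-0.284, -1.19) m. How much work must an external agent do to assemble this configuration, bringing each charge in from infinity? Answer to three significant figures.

0.479 J

The assembly work is the sum of pairwise potential energies, U = Σ_{i<j} kqᵢqⱼ/rᵢⱼ.
Pair separations: r₁₂ = 0.956 m, r₁₃ = 1.70 m, r₁₄ = 2.29 m, r₂₃ = 1.47 m, r₂₄ = 2.32 m, r₃₄ = 0.915 m.
Summing all 6 pair terms gives U = 0.479 J.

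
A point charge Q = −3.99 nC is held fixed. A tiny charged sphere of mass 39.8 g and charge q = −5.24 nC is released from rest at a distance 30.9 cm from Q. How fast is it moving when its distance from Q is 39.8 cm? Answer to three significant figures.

2.61×10⁻³ m/s

Only the electrostatic force acts, so mechanical energy is conserved: ½mv² = U₁ − U₂ = kQq(1/r₁ − 1/r₂).
U₁ − U₂ = (8.99×10⁹ N·m²/C²)(-3.99×10⁻⁹ C)(-5.24×10⁻⁹ C)(1/0.309 − 1/0.398) = 1.36×10⁻⁷ J.
v = √(2·1.36×10⁻⁷/0.0398) = 2.61×10⁻³ m/s.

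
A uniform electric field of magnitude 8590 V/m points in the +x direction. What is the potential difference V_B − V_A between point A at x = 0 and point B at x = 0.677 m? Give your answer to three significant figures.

-5820 V

In a uniform field, potential decreases in the direction of E: V_B − V_A = −E·Δx.
V_B − V_A = −(8590 V/m)(0.677 m) = -5820 V.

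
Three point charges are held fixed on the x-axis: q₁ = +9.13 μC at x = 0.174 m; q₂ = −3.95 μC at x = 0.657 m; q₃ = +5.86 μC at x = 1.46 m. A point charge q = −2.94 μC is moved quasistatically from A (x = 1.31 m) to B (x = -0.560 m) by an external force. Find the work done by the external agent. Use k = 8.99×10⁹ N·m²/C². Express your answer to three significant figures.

For quasistatic motion the external work equals the change in potential energy: W_ext = qΔV = q(V_B − V_A).
At A: distances to the source charges are 1.14 m, 0.653 m, 0.150 m; V_A = Σ kqᵢ/rᵢ = 3.69×10⁵ V.
At B: distances to the source charges are 0.734 m, 1.22 m, 2.02 m; V_B = Σ kqᵢ/rᵢ = 1.09×10⁵ V.
ΔV = V_B − V_A = -2.60×10⁵ V.
W_ext = qΔV = (-2.94×10⁻⁶ C)(-2.60×10⁵ V) = 0.765 J.

0.765 J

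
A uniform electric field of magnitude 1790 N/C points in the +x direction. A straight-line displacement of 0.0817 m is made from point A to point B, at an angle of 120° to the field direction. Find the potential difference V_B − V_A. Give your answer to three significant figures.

Only the component of displacement along E changes the potential: ΔV = −E·d·cosθ.
ΔV = −(1790 V/m)(0.0817 m)cos120° = 73.1 V.

73.1 V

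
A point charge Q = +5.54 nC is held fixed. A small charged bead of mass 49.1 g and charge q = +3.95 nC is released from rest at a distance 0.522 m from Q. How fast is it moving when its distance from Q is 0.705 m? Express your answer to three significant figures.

Only the electrostatic force acts, so mechanical energy is conserved: ½mv² = U₁ − U₂ = kQq(1/r₁ − 1/r₂).
U₁ − U₂ = (8.99×10⁹ N·m²/C²)(5.54×10⁻⁹ C)(3.95×10⁻⁹ C)(1/0.522 − 1/0.705) = 9.78×10⁻⁸ J.
v = √(2·9.78×10⁻⁸/0.0491) = 2.00×10⁻³ m/s.

2.00×10⁻³ m/s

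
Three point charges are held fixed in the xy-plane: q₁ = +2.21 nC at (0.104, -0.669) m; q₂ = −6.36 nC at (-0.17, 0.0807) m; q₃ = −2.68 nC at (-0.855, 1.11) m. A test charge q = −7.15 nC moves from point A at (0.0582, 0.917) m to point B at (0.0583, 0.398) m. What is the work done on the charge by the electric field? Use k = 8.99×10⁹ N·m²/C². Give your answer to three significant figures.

The work done by the electric force is W_field = −ΔU = −q(V_B − V_A) = q(V_A − V_B).
At A: distances to the source charges are 1.59 m, 0.867 m, 0.933 m; V_A = Σ kqᵢ/rᵢ = -79.2 V.
At B: distances to the source charges are 1.07 m, 0.391 m, 1.16 m; V_B = Σ kqᵢ/rᵢ = -148 V.
ΔV = V_B − V_A = -69.2 V.
W_field = −qΔV = −(-7.15×10⁻⁹ C)(-69.2 V) = -4.95×10⁻⁷ J.

-4.95×10⁻⁷ J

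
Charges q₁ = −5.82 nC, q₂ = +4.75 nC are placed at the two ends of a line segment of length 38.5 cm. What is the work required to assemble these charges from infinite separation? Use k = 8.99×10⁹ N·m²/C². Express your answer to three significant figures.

The assembly work is the sum of pairwise potential energies, U = Σ_{i<j} kqᵢqⱼ/rᵢⱼ.
The separation is r = 0.385 m.
U = (-6.46×10⁻⁷) = -6.46×10⁻⁷ J.

-6.46×10⁻⁷ J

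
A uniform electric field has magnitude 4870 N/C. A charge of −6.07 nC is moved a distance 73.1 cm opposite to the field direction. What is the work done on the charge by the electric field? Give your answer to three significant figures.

The potential change for a displacement 73.1 cm opposite to the field direction is ΔV = +Ed = 3560 V.
W_field = −qΔV = 2.16×10⁻⁵ J.

2.16×10⁻⁵ J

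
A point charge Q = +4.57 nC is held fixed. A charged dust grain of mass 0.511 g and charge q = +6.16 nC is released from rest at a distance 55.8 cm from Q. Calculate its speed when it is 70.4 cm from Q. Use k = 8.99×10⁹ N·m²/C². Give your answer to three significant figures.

Only the electrostatic force acts, so mechanical energy is conserved: ½mv² = U₁ − U₂ = kQq(1/r₁ − 1/r₂).
U₁ − U₂ = (8.99×10⁹ N·m²/C²)(4.57×10⁻⁹ C)(6.16×10⁻⁹ C)(1/0.558 − 1/0.704) = 9.41×10⁻⁸ J.
v = √(2·9.41×10⁻⁸/5.11×10⁻⁴) = 0.0192 m/s.

0.0192 m/s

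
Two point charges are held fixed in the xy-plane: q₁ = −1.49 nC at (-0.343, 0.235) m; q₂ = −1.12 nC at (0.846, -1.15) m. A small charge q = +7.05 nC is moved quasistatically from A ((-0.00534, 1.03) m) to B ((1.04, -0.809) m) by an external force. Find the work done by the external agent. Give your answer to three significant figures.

-9.58×10⁻⁸ J

For quasistatic motion the external work equals the change in potential energy: W_ext = qΔV = q(V_B − V_A).
At A: distances to the source charges are 0.864 m, 2.34 m; V_A = Σ kqᵢ/rᵢ = -19.8 V.
At B: distances to the source charges are 1.73 m, 0.392 m; V_B = Σ kqᵢ/rᵢ = -33.4 V.
ΔV = V_B − V_A = -13.6 V.
W_ext = qΔV = (7.05×10⁻⁹ C)(-13.6 V) = -9.58×10⁻⁸ J.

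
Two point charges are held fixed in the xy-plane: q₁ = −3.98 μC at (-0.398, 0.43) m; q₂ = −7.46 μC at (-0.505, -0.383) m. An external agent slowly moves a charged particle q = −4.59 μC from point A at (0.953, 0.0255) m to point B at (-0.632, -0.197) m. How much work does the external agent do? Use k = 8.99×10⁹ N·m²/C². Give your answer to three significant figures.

1.29 J

For quasistatic motion the external work equals the change in potential energy: W_ext = qΔV = q(V_B − V_A).
At A: distances to the source charges are 1.41 m, 1.51 m; V_A = Σ kqᵢ/rᵢ = -6.97×10⁴ V.
At B: distances to the source charges are 0.669 m, 0.225 m; V_B = Σ kqᵢ/rᵢ = -3.51×10⁵ V.
ΔV = V_B − V_A = -2.82×10⁵ V.
W_ext = qΔV = (-4.59×10⁻⁶ C)(-2.82×10⁵ V) = 1.29 J.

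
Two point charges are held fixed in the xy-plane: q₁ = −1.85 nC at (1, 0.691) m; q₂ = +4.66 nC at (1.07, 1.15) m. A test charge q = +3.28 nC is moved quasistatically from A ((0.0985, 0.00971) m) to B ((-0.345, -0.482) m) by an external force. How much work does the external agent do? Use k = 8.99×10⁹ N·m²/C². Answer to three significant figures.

-1.04×10⁻⁸ J

For quasistatic motion the external work equals the change in potential energy: W_ext = qΔV = q(V_B − V_A).
At A: distances to the source charges are 1.13 m, 1.50 m; V_A = Σ kqᵢ/rᵢ = 13.2 V.
At B: distances to the source charges are 1.78 m, 2.16 m; V_B = Σ kqᵢ/rᵢ = 10.1 V.
ΔV = V_B − V_A = -3.17 V.
W_ext = qΔV = (3.28×10⁻⁹ C)(-3.17 V) = -1.04×10⁻⁸ J.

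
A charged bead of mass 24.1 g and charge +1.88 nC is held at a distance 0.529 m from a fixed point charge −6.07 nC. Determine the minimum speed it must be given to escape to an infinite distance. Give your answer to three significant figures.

To just escape, total mechanical energy must reach zero at infinity: ½mv²_min + U = 0, so ½mv²_min = −U = |kQq|/r.
|U| = |kQq|/r = (8.99×10⁹ N·m²/C²)(6.07×10⁻⁹)(1.88×10⁻⁹)/(0.529) = 1.94×10⁻⁷ J.
v_min = √(2|U|/m) = √(2·1.94×10⁻⁷/0.0241) = 4.01×10⁻³ m/s.

4.01×10⁻³ m/s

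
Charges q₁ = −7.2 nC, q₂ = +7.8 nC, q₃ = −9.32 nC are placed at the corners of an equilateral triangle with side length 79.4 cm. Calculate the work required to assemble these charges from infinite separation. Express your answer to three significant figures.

The work to assemble the configuration equals its total potential energy, U = Σ kqᵢqⱼ/rᵢⱼ over all pairs.
All three pair separations equal the side length, 0.794 m.
U = (-6.36×10⁻⁷) + (7.60×10⁻⁷) + (-8.23×10⁻⁷) = -6.99×10⁻⁷ J.

-6.99×10⁻⁷ J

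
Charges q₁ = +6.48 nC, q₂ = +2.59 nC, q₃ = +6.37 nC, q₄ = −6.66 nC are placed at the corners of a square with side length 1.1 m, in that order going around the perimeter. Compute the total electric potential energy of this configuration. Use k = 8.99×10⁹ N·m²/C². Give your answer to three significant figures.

The work to assemble the configuration equals its total potential energy, U = Σ kqᵢqⱼ/rᵢⱼ over all pairs.
The four side pairs have separation 1.10 m and the two diagonal pairs 1.56 m.
Summing all 6 pair terms gives U = -2.89×10⁻⁷ J.

-2.89×10⁻⁷ J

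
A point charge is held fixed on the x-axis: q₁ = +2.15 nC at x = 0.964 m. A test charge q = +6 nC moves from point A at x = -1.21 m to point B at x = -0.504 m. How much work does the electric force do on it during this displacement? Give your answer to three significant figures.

The work done by the electric force is W_field = −ΔU = −q(V_B − V_A) = q(V_A − V_B).
At A: distance to the source charge is 2.17 m; V_A = kq₁/r = 8.89 V.
At B: distance to the source charge is 1.47 m; V_B = kq₁/r = 13.2 V.
ΔV = V_B − V_A = 4.28 V.
W_field = −qΔV = −(6.00×10⁻⁹ C)(4.28 V) = -2.57×10⁻⁸ J.

-2.57×10⁻⁸ J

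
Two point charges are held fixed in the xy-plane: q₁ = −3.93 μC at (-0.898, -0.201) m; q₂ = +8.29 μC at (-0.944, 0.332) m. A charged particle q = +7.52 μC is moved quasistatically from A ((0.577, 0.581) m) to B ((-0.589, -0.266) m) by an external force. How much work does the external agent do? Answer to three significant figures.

-0.240 J

For quasistatic motion the external work equals the change in potential energy: W_ext = qΔV = q(V_B − V_A).
At A: distances to the source charges are 1.67 m, 1.54 m; V_A = Σ kqᵢ/rᵢ = 2.72×10⁴ V.
At B: distances to the source charges are 0.316 m, 0.695 m; V_B = Σ kqᵢ/rᵢ = -4720 V.
ΔV = V_B − V_A = -3.19×10⁴ V.
W_ext = qΔV = (7.52×10⁻⁶ C)(-3.19×10⁴ V) = -0.240 J.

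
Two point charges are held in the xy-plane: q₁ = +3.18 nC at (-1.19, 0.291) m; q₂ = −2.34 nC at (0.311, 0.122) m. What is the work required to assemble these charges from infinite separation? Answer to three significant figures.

The assembly work is the sum of pairwise potential energies, U = Σ_{i<j} kqᵢqⱼ/rᵢⱼ.
Pair separations: r₁₂ = 1.51 m.
U = (-4.43×10⁻⁸) = -4.43×10⁻⁸ J.

-4.43×10⁻⁸ J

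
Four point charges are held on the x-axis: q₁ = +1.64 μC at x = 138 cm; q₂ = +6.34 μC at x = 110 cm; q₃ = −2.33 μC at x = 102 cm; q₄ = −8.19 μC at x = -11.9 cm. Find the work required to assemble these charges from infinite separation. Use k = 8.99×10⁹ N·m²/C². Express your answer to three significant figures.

The work to assemble the configuration equals its total potential energy, U = Σ kqᵢqⱼ/rᵢⱼ over all pairs.
Pair separations: r₁₂ = 0.280 m, r₁₃ = 0.360 m, r₁₄ = 1.50 m, r₂₃ = 0.0800 m, r₂₄ = 1.22 m, r₃₄ = 1.14 m.
Summing all 6 pair terms gives U = -1.73 J.

-1.73 J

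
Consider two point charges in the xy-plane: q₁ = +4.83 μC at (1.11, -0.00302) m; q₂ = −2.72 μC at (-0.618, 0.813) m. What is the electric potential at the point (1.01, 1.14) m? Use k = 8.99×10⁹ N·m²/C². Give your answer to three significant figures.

2.31×10⁴ V

Electric potential is a scalar, so the contributions from each charge add algebraically: V = Σ kqᵢ/rᵢ.
Distances from the field point to each charge: r₁ = 1.15 m, r₂ = 1.66 m.
V = k[(4.83×10⁻⁶)/(1.15) + (-2.72×10⁻⁶)/(1.66)] = 2.31×10⁴ V.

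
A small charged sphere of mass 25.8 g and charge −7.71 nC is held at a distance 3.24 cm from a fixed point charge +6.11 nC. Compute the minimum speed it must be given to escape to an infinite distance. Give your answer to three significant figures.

To just escape, total mechanical energy must reach zero at infinity: ½mv²_min + U = 0, so ½mv²_min = −U = |kQq|/r.
|U| = |kQq|/r = (8.99×10⁹ N·m²/C²)(6.11×10⁻⁹)(7.71×10⁻⁹)/(0.0324) = 1.31×10⁻⁵ J.
v_min = √(2|U|/m) = √(2·1.31×10⁻⁵/0.0258) = 0.0318 m/s.

0.0318 m/s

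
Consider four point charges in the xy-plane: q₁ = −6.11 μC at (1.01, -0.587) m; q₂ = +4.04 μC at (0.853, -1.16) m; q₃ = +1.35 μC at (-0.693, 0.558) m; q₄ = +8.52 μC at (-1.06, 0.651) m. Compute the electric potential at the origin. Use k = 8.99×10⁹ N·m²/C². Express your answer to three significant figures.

Electric potential is a scalar, so the contributions from each charge add algebraically: V = Σ kqᵢ/rᵢ.
Distances from the field point to each charge: r₁ = 1.17 m, r₂ = 1.44 m, r₃ = 0.890 m, r₄ = 1.24 m.
V = k[(-6.11×10⁻⁶)/(1.17) + (4.04×10⁻⁶)/(1.44) + (1.35×10⁻⁶)/(0.890) + (8.52×10⁻⁶)/(1.24)] = 5.34×10⁴ V.

5.34×10⁴ V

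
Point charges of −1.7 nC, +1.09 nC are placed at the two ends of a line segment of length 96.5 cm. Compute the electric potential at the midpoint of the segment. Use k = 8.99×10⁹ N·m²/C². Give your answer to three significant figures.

The total potential is the scalar sum of each charge's contribution, V = Σ kqᵢ/rᵢ.
Each charge is 0.482 m from the midpoint.
V = k[(-1.70×10⁻⁹)/(0.482) + (1.09×10⁻⁹)/(0.482)] = -11.4 V.

-11.4 V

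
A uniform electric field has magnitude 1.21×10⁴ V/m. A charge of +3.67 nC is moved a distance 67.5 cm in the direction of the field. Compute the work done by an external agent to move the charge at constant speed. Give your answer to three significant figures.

The potential change for a displacement 67.5 cm in the direction of the field is ΔV = −Ed = -8170 V.
W_ext = qΔV = -3.00×10⁻⁵ J.

-3.00×10⁻⁵ J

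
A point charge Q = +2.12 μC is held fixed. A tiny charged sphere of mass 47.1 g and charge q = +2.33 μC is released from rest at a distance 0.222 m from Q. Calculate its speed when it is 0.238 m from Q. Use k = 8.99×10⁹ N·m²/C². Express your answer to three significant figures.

0.756 m/s

Only the electrostatic force acts, so mechanical energy is conserved: ½mv² = U₁ − U₂ = kQq(1/r₁ − 1/r₂).
U₁ − U₂ = (8.99×10⁹ N·m²/C²)(2.12×10⁻⁶ C)(2.33×10⁻⁶ C)(1/0.222 − 1/0.238) = 0.0134 J.
v = √(2·0.0134/0.0471) = 0.756 m/s.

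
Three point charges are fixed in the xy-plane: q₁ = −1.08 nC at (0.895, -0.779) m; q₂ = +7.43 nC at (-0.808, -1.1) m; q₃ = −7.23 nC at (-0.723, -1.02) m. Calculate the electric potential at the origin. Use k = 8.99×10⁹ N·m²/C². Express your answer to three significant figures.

Electric potential is a scalar, so the contributions from each charge add algebraically: V = Σ kqᵢ/rᵢ.
Distances from the field point to each charge: r₁ = 1.19 m, r₂ = 1.36 m, r₃ = 1.25 m.
V = k[(-1.08×10⁻⁹)/(1.19) + (7.43×10⁻⁹)/(1.36) + (-7.23×10⁻⁹)/(1.25)] = -11.2 V.

-11.2 V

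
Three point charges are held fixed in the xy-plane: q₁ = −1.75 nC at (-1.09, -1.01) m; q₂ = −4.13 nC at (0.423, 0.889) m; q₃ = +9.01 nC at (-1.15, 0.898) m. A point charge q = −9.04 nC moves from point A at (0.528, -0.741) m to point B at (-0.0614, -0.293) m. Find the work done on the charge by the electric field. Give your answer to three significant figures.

5.77×10⁻⁸ J

The work done by the electric force is W_field = −ΔU = −q(V_B − V_A) = q(V_A − V_B).
At A: distances to the source charges are 1.64 m, 1.63 m, 2.35 m; V_A = Σ kqᵢ/rᵢ = 2.21 V.
At B: distances to the source charges are 1.25 m, 1.28 m, 1.61 m; V_B = Σ kqᵢ/rᵢ = 8.59 V.
ΔV = V_B − V_A = 6.38 V.
W_field = −qΔV = −(-9.04×10⁻⁹ C)(6.38 V) = 5.77×10⁻⁸ J.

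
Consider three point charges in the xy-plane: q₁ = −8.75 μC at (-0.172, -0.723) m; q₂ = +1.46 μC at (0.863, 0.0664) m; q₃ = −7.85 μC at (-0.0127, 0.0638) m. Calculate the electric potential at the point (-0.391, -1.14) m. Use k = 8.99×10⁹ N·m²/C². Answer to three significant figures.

-2.15×10⁵ V

The total potential is the scalar sum of each charge's contribution, V = Σ kqᵢ/rᵢ.
Distances from the field point to each charge: r₁ = 0.471 m, r₂ = 1.74 m, r₃ = 1.26 m.
V = k[(-8.75×10⁻⁶)/(0.471) + (1.46×10⁻⁶)/(1.74) + (-7.85×10⁻⁶)/(1.26)] = -2.15×10⁵ V.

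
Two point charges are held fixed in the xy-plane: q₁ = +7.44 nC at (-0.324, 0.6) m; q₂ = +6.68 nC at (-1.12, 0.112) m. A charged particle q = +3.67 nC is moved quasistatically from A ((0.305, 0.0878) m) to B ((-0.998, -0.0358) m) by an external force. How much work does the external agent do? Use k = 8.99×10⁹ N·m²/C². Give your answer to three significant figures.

9.58×10⁻⁷ J

For quasistatic motion the external work equals the change in potential energy: W_ext = qΔV = q(V_B − V_A).
At A: distances to the source charges are 0.811 m, 1.43 m; V_A = Σ kqᵢ/rᵢ = 125 V.
At B: distances to the source charges are 0.927 m, 0.192 m; V_B = Σ kqᵢ/rᵢ = 386 V.
ΔV = V_B − V_A = 261 V.
W_ext = qΔV = (3.67×10⁻⁹ C)(261 V) = 9.58×10⁻⁷ J.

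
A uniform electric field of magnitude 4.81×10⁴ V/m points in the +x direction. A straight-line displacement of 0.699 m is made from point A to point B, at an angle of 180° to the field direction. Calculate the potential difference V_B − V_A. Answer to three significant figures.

Only the component of displacement along E changes the potential: ΔV = −E·d·cosθ.
ΔV = −(4.81×10⁴ V/m)(0.699 m)cos180° = 3.36×10⁴ V.

3.36×10⁴ V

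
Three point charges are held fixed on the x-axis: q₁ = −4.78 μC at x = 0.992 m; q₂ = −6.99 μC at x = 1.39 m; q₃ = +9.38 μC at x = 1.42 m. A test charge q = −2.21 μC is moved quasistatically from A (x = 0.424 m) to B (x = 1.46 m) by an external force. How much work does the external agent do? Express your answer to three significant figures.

-2.60 J

For quasistatic motion the external work equals the change in potential energy: W_ext = qΔV = q(V_B − V_A).
At A: distances to the source charges are 0.568 m, 0.966 m, 0.996 m; V_A = Σ kqᵢ/rᵢ = -5.60×10⁴ V.
At B: distances to the source charges are 0.468 m, 0.0700 m, 0.0400 m; V_B = Σ kqᵢ/rᵢ = 1.12×10⁶ V.
ΔV = V_B − V_A = 1.17×10⁶ V.
W_ext = qΔV = (-2.21×10⁻⁶ C)(1.17×10⁶ V) = -2.60 J.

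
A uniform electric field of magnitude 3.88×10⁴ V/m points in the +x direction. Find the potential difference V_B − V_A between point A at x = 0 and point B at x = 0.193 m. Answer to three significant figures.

In a uniform field, potential decreases in the direction of E: V_B − V_A = −E·Δx.
V_B − V_A = −(3.88×10⁴ V/m)(0.193 m) = -7490 V.

-7490 V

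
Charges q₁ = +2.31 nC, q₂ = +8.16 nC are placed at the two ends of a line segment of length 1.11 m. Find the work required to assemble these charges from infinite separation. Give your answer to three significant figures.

The work to assemble the configuration equals its total potential energy, U = Σ kqᵢqⱼ/rᵢⱼ over all pairs.
The separation is r = 1.11 m.
U = (1.53×10⁻⁷) = 1.53×10⁻⁷ J.

1.53×10⁻⁷ J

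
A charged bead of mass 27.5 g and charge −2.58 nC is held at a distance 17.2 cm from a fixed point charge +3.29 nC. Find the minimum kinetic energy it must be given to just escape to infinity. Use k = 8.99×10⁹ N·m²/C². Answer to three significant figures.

To just escape, total mechanical energy must reach zero at infinity: ½mv²_min + U = 0, so ½mv²_min = −U = |kQq|/r.
|U| = |kQq|/r = (8.99×10⁹ N·m²/C²)(3.29×10⁻⁹)(2.58×10⁻⁹)/(0.172) = 4.44×10⁻⁷ J.

4.44×10⁻⁷ J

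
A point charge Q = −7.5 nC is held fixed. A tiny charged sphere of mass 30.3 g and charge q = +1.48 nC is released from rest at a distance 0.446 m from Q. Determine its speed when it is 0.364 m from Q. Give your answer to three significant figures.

Only the electrostatic force acts, so mechanical energy is conserved: ½mv² = U₁ − U₂ = kQq(1/r₁ − 1/r₂).
U₁ − U₂ = (8.99×10⁹ N·m²/C²)(-7.50×10⁻⁹ C)(1.48×10⁻⁹ C)(1/0.446 − 1/0.364) = 5.04×10⁻⁸ J.
v = √(2·5.04×10⁻⁸/0.0303) = 1.82×10⁻³ m/s.

1.82×10⁻³ m/s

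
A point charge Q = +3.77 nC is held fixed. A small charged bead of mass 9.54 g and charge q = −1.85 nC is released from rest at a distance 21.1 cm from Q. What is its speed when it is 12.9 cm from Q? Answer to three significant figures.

6.29×10⁻³ m/s

Only the electrostatic force acts, so mechanical energy is conserved: ½mv² = U₁ − U₂ = kQq(1/r₁ − 1/r₂).
U₁ − U₂ = (8.99×10⁹ N·m²/C²)(3.77×10⁻⁹ C)(-1.85×10⁻⁹ C)(1/0.211 − 1/0.129) = 1.89×10⁻⁷ J.
v = √(2·1.89×10⁻⁷/9.54×10⁻³) = 6.29×10⁻³ m/s.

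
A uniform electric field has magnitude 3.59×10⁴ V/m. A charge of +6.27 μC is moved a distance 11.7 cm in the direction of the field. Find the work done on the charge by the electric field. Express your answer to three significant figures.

The potential change for a displacement 11.7 cm in the direction of the field is ΔV = −Ed = -4200 V.
W_field = −qΔV = 0.0263 J.

0.0263 J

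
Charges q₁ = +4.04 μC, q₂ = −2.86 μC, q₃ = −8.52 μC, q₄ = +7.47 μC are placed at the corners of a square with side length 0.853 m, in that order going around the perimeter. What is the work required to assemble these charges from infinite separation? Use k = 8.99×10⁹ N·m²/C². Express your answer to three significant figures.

The assembly work is the sum of pairwise potential energies, U = Σ_{i<j} kqᵢqⱼ/rᵢⱼ.
The four side pairs have separation 0.853 m and the two diagonal pairs 1.21 m.
Summing all 6 pair terms gives U = -0.633 J.

-0.633 J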